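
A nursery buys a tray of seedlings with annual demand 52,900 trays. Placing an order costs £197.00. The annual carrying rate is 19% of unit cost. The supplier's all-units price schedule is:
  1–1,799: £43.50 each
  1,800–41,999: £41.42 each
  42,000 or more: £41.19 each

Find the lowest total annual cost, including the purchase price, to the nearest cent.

Holding cost per unit per year at price C is H = 0.19·C.
For each price level, check whether its EOQ is feasible; otherwise the best quantity at that price is the breakpoint.
EOQ at £43.50 = 1588.0 (feasible in tier 1): TC = 52,900×£43.50 + (52,900/1588.0)×197 + (1588.0/2)×0.19×£43.50 = £2,314,274.94.
EOQ at £41.42 = 1627.4 < 1800, so use break Q=1800: TC = 52,900×£41.42 + (52,900/1800.0)×197 + (1800.0/2)×0.19×£41.42 = £2,203,990.43.
EOQ at £41.19 = 1631.9 < 42000, so use break Q=42000: TC = 52,900×£41.19 + (52,900/42000.0)×197 + (42000.0/2)×0.19×£41.19 = £2,343,547.23.
Lowest total cost among the candidates is at Q = 1800.0.

TC* ≈ £2,203,990.43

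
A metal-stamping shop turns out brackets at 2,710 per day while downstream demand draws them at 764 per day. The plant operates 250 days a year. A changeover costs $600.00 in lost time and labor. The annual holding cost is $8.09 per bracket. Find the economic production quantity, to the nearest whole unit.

Q* ≈ 6,281 brackets

Annual demand D = 764 × 250 = 191,000.
Production build-up factor (1 − d/p) = 1 − 764/2,710 = 0.7181.
Q* = √(2DS / (H(1 − d/p))) = √(2 × 191,000 × 600 / (8.09 × 0.7181)).
= √(229,200,000 / 5.8093) ≈ 6281.253.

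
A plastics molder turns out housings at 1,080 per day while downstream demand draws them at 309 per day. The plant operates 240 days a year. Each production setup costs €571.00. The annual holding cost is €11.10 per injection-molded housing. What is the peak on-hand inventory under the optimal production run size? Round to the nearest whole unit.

I_max ≈ 2,334 housings

Annual demand D = 309 × 240 = 74,160.
Production build-up factor (1 − d/p) = 1 − 309/1,080 = 0.7139.
Q* = √(2DS / (H(1 − d/p))) = √(2 × 74,160 × 571 / (11.1 × 0.7139)).
= √(84,690,720 / 7.9242) ≈ 3269.197.
Maximum inventory = Q*(1 − d/p) = 3269.197 × 0.7139 ≈ 2333.844.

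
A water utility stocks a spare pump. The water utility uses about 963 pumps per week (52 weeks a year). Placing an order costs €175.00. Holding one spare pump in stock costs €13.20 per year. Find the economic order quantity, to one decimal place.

Q* ≈ 1,152.3 pumps

Annual demand D = 963 × 52 = 50,076.
EOQ = √(2DS / H) = √(2 × 50,076 × 175 / 13.2).
= √(17,526,600 / 13.2) = √1,327,772.7273 ≈ 1152.290.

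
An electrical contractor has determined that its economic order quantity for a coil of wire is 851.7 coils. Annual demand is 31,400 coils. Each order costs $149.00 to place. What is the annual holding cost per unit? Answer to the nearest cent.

The basic EOQ model gives Q* = √(2DS/H); rearrange for the unknown.
From Q* = √(2DS/H): H = 2DS / Q*² = 2 × 31,400 × 149 / 851.7² = 12.8995.

H ≈ $12.90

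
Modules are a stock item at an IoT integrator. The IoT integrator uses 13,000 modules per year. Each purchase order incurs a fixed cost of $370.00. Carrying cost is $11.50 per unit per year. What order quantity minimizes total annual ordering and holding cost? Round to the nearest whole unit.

Q* ≈ 915 modules

EOQ = √(2DS / H) = √(2 × 13,000 × 370 / 11.5).
= √(9,620,000 / 11.5) = √836,521.7391 ≈ 914.616.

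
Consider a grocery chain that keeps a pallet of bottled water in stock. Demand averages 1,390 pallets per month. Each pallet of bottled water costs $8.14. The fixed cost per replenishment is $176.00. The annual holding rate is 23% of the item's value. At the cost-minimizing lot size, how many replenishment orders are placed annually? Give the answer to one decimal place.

Annual demand D = 1,390 × 12 = 16,680.
Holding cost H = 0.23 × $8.14 = $1.8722 per unit per year.
EOQ = √(2DS/H) = √(2 × 16,680 × 176 / 1.8722) ≈ 1770.90.
Orders per year = D / Q* = 16,680 / 1770.90 ≈ 9.419.

N ≈ 9.4 orders per year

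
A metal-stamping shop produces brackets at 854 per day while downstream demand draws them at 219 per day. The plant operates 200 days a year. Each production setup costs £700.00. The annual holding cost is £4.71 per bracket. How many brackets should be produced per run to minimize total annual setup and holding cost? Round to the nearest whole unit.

Q* ≈ 4,184 brackets

Annual demand D = 219 × 200 = 43,800.
Production build-up factor (1 − d/p) = 1 − 219/854 = 0.7436.
Q* = √(2DS / (H(1 − d/p))) = √(2 × 43,800 × 700 / (4.71 × 0.7436)).
= √(61,320,000 / 3.5022) ≈ 4184.395.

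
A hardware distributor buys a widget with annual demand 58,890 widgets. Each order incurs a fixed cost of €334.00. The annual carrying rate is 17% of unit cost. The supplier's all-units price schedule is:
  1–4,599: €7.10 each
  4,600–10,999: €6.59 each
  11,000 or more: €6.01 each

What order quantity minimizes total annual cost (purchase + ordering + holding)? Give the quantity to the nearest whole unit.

Holding cost per unit per year at price C is H = 0.17·C.
For each price level, check whether its EOQ is feasible; otherwise the best quantity at that price is the breakpoint.
Tier 1 (€7.10): EOQ = 5708.9 exceeds tier's upper bound 4599, so this tier is dominated.
EOQ at €6.59 = 5925.7 (feasible in tier 2): TC = 58,890×€6.59 + (58,890/5925.7)×334 + (5925.7/2)×0.17×€6.59 = €394,723.70.
EOQ at €6.01 = 6205.1 < 11000, so use break Q=11000: TC = 58,890×€6.01 + (58,890/11000.0)×334 + (11000.0/2)×0.17×€6.01 = €361,336.36.
Lowest total cost is €361,336.36 at Q = 11000.0.

Q* ≈ 11,000 widgets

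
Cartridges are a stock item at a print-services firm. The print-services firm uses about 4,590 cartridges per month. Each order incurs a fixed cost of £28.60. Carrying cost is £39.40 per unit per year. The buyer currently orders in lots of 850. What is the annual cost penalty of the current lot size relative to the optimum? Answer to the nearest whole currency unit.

Annual demand D = 4,590 × 12 = 55,080.
EOQ = √(2DS/H) = √(2 × 55,080 × 28.6 / 39.4) ≈ 282.78.
Cost at Q* = (D/Q*)S + (Q*/2)H = √(2DSH) ≈ £11,141.49.
Cost at Q = 850: (55,080/850)×28.6 + (850/2)×39.4 = £1,853.28 + £16,745.00 = £18,598.28.
Excess = £18,598.28 − £11,141.49 = £7,456.79.

Extra cost ≈ £7,457 per year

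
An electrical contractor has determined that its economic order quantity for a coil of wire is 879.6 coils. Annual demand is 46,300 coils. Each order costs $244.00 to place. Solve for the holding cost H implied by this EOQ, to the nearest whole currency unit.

H ≈ $29

Invert the EOQ relation Q*² = 2DS/H.
From Q* = √(2DS/H): H = 2DS / Q*² = 2 × 46,300 × 244 / 879.6² = 29.2032.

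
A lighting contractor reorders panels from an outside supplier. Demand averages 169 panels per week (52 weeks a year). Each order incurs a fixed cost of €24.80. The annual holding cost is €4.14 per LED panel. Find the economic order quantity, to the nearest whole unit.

Annual demand D = 169 × 52 = 8,788.
EOQ = √(2DS / H) = √(2 × 8,788 × 24.8 / 4.14).
= √(435,884.8 / 4.14) = √105,286.1836 ≈ 324.478.

Q* ≈ 324 panels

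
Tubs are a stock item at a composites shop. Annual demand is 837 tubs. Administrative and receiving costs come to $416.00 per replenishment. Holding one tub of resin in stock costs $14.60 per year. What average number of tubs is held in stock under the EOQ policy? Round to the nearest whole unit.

Average inventory ≈ 109 tubs

EOQ = √(2DS/H) = √(2 × 837 × 416 / 14.6) ≈ 218.40.
Average inventory = Q*/2 ≈ 218.40 / 2 = 109.199.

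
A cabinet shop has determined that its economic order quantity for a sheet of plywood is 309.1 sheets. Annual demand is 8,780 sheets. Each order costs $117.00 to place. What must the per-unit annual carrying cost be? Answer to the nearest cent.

H ≈ $21.50

Invert the EOQ relation Q*² = 2DS/H.
From Q* = √(2DS/H): H = 2DS / Q*² = 2 × 8,780 × 117 / 309.1² = 21.5037.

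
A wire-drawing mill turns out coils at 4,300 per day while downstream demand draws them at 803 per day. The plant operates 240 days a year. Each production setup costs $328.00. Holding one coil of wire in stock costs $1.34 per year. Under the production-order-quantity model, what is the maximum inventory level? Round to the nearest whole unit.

Annual demand D = 803 × 240 = 192,720.
Production build-up factor (1 − d/p) = 1 − 803/4,300 = 0.8133.
Q* = √(2DS / (H(1 − d/p))) = √(2 × 192,720 × 328 / (1.34 × 0.8133)).
= √(126,424,320 / 1.0898) ≈ 10770.834.
Maximum inventory = Q*(1 − d/p) = 10770.834 × 0.8133 ≈ 8759.443.

I_max ≈ 8,759 coils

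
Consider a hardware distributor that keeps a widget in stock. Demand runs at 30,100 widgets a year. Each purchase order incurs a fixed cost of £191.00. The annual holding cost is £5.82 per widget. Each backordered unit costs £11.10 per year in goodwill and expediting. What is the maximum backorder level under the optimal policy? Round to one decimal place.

With planned backorders, Q* = √(2DS/H) · √((H+B)/B).
√(2DS/H) = √(2 × 30,100 × 191 / 5.82) = 1405.573.
√((H+B)/B) = √((5.82+11.1)/11.1) = 1.2346.
Q* ≈ 1735.370.
S* = Q* · H/(H+B) = 1735.370 × 5.82/16.92 ≈ 596.918.

S* ≈ 596.9 widgets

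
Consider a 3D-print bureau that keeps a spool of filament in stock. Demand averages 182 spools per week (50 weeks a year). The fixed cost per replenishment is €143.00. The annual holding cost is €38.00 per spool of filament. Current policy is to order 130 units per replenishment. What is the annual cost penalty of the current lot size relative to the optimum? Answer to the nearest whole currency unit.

Annual demand D = 182 × 50 = 9,100.
EOQ = √(2DS/H) = √(2 × 9,100 × 143 / 38) ≈ 261.70.
Cost at Q* = (D/Q*)S + (Q*/2)H = √(2DSH) ≈ €9,944.79.
Cost at Q = 130: (9,100/130)×143 + (130/2)×38 = €10,010.00 + €2,470.00 = €12,480.00.
Excess = €12,480.00 − €9,944.79 = €2,535.21.

Extra cost ≈ €2,535 per year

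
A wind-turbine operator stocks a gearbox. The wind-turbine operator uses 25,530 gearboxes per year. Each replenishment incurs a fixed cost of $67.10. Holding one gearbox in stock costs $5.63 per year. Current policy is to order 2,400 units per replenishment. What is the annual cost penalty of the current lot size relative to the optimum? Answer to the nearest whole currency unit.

EOQ = √(2DS/H) = √(2 × 25,530 × 67.1 / 5.63) ≈ 780.09.
Cost at Q* = (D/Q*)S + (Q*/2)H = √(2DSH) ≈ $4,391.93.
Cost at Q = 2,400: (25,530/2,400)×67.1 + (2,400/2)×5.63 = $713.78 + $6,756.00 = $7,469.78.
Excess = $7,469.78 − $4,391.93 = $3,077.84.

Extra cost ≈ $3,078 per year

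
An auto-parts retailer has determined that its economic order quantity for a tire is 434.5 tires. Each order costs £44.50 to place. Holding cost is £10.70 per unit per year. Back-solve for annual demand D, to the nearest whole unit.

D ≈ 22,697 tires per year

The basic EOQ model gives Q* = √(2DS/H); rearrange for the unknown.
From Q* = √(2DS/H): D = Q*²H / (2S) = 434.5² × 10.7 / (2 × 44.5) = 22697.255.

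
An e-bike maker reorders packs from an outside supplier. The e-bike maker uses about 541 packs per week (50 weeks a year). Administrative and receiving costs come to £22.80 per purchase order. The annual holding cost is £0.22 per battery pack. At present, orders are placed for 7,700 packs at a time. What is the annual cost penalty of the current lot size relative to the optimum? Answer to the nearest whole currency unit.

Annual demand D = 541 × 50 = 27,050.
EOQ = √(2DS/H) = √(2 × 27,050 × 22.8 / 0.22) ≈ 2367.85.
Cost at Q* = (D/Q*)S + (Q*/2)H = √(2DSH) ≈ £520.93.
Cost at Q = 7,700: (27,050/7,700)×22.8 + (7,700/2)×0.22 = £80.10 + £847.00 = £927.10.
Excess = £927.10 − £520.93 = £406.17.

Extra cost ≈ £406 per year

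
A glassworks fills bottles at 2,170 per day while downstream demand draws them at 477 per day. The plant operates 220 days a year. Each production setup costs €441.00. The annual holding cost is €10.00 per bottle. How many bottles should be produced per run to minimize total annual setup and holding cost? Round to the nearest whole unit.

Q* ≈ 3,444 bottles

Annual demand D = 477 × 220 = 104,940.
Production build-up factor (1 − d/p) = 1 − 477/2,170 = 0.7802.
Q* = √(2DS / (H(1 − d/p))) = √(2 × 104,940 × 441 / (10 × 0.7802)).
= √(92,557,080 / 7.8018) ≈ 3444.342.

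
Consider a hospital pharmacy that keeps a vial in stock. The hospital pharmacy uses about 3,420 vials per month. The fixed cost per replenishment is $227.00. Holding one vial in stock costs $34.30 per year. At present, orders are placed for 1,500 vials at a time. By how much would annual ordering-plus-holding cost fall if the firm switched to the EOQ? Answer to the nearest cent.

Extra cost ≈ $6,655.63 per year

Annual demand D = 3,420 × 12 = 41,040.
EOQ = √(2DS/H) = √(2 × 41,040 × 227 / 34.3) ≈ 737.03.
Cost at Q* = (D/Q*)S + (Q*/2)H = √(2DSH) ≈ $25,280.09.
Cost at Q = 1,500: (41,040/1,500)×227 + (1,500/2)×34.3 = $6,210.72 + $25,725.00 = $31,935.72.
Excess = $31,935.72 − $25,280.09 = $6,655.63.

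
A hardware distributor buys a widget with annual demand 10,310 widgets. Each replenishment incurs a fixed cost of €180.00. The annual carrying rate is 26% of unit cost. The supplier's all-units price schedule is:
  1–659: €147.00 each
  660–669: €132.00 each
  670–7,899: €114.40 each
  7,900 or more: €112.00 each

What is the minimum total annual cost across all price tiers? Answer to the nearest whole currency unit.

Holding cost per unit per year at price C is H = 0.26·C.
Candidates are each tier's EOQ (if it falls in that tier) and each price-break quantity.
EOQ at €147.00 = 311.6 (feasible in tier 1): TC = 10,310×€147.00 + (10,310/311.6)×180 + (311.6/2)×0.26×€147.00 = €1,527,480.39.
EOQ at €132.00 = 328.9 < 660, so use break Q=660: TC = 10,310×€132.00 + (10,310/660.0)×180 + (660.0/2)×0.26×€132.00 = €1,375,057.42.
EOQ at €114.40 = 353.2 < 670, so use break Q=670: TC = 10,310×€114.40 + (10,310/670.0)×180 + (670.0/2)×0.26×€114.40 = €1,192,198.09.
EOQ at €112.00 = 357.0 < 7900, so use break Q=7900: TC = 10,310×€112.00 + (10,310/7900.0)×180 + (7900.0/2)×0.26×€112.00 = €1,269,978.91.
Lowest total cost among the candidates is at Q = 670.0.

TC* ≈ €1,192,198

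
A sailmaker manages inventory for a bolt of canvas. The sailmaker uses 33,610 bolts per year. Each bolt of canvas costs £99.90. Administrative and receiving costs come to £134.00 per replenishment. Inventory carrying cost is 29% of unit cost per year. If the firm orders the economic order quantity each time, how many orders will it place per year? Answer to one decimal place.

Holding cost H = 0.29 × £99.90 = £28.9710 per unit per year.
Q* = √(2DS/H) = √(2 × 33,610 × 134 / 28.971) ≈ 557.60.
Orders per year = D / Q* = 33,610 / 557.60 ≈ 60.277.

N ≈ 60.3 orders per year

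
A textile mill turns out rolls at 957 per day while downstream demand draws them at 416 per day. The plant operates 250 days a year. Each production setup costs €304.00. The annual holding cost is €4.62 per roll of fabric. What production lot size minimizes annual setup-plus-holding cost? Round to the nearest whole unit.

Q* ≈ 4,920 rolls

Annual demand D = 416 × 250 = 104,000.
Production build-up factor (1 − d/p) = 1 − 416/957 = 0.5653.
Q* = √(2DS / (H(1 − d/p))) = √(2 × 104,000 × 304 / (4.62 × 0.5653)).
= √(63,232,000 / 2.6117) ≈ 4920.450.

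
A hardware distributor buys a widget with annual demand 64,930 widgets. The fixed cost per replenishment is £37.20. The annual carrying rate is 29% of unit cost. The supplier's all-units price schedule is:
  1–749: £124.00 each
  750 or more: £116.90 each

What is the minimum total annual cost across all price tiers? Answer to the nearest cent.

Holding cost per unit per year at price C is H = 0.29·C.
Evaluate total cost at each tier's feasible EOQ or, if the EOQ is below the tier, at the tier's minimum quantity.
EOQ at £124.00 = 366.5 (feasible in tier 1): TC = 64,930×£124.00 + (64,930/366.5)×37.2 + (366.5/2)×0.29×£124.00 = £8,064,500.11.
EOQ at £116.90 = 377.5 < 750, so use break Q=750: TC = 64,930×£116.90 + (64,930/750.0)×37.2 + (750.0/2)×0.29×£116.90 = £7,606,250.40.
Lowest total cost among the candidates is at Q = 750.0.

TC* ≈ £7,606,250.40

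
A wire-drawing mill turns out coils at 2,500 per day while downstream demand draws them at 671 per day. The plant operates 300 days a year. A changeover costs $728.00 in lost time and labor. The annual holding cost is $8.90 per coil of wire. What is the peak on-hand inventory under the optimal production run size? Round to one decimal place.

Annual demand D = 671 × 300 = 201,300.
Production build-up factor (1 − d/p) = 1 − 671/2,500 = 0.7316.
Q* = √(2DS / (H(1 − d/p))) = √(2 × 201,300 × 728 / (8.9 × 0.7316)).
= √(293,092,800 / 6.5112) ≈ 6709.200.
Maximum inventory = Q*(1 − d/p) = 6709.200 × 0.7316 ≈ 4908.451.

I_max ≈ 4,908.5 coils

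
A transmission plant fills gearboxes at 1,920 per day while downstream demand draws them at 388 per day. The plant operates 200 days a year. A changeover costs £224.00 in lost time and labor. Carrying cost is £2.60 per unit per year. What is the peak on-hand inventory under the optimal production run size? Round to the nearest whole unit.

Annual demand D = 388 × 200 = 77,600.
Production build-up factor (1 − d/p) = 1 − 388/1,920 = 0.7979.
Q* = √(2DS / (H(1 − d/p))) = √(2 × 77,600 × 224 / (2.6 × 0.7979)).
= √(34,764,800 / 2.0746) ≈ 4093.591.
Maximum inventory = Q*(1 − d/p) = 4093.591 × 0.7979 ≈ 3266.344.

I_max ≈ 3,266 gearboxes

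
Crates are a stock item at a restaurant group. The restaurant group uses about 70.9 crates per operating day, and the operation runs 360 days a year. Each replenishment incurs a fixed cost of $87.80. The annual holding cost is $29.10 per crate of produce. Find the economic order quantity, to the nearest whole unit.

Q* ≈ 392 crates

Annual demand D = 70.9 × 360 = 25,524.
EOQ = √(2DS / H) = √(2 × 25,524 × 87.8 / 29.1).
= √(4,482,014.4 / 29.1) = √154,021.1134 ≈ 392.455.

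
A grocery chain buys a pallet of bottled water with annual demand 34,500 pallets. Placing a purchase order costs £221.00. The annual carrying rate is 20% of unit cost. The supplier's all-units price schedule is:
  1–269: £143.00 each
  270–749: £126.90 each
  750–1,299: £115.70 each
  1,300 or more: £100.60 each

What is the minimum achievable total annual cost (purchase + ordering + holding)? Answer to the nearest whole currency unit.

TC* ≈ £3,489,643

Holding cost per unit per year at price C is H = 0.20·C.
For each price level, check whether its EOQ is feasible; otherwise the best quantity at that price is the breakpoint.
Tier 1 (£143.00): EOQ = 730.2 exceeds tier's upper bound 269, so this tier is dominated.
Tier 2 (£126.90): EOQ = 775.1 exceeds tier's upper bound 749, so this tier is dominated.
EOQ at £115.70 = 811.8 (feasible in tier 3): TC = 34,500×£115.70 + (34,500/811.8)×221 + (811.8/2)×0.20×£115.70 = £4,010,434.62.
EOQ at £100.60 = 870.6 < 1300, so use break Q=1300: TC = 34,500×£100.60 + (34,500/1300.0)×221 + (1300.0/2)×0.20×£100.60 = £3,489,643.00.
Lowest total cost among the candidates is at Q = 1300.0.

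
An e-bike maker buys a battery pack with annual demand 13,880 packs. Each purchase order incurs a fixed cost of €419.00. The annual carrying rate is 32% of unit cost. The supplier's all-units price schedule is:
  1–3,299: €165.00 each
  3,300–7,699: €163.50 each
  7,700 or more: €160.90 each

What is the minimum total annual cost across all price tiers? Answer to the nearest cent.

Holding cost per unit per year at price C is H = 0.32·C.
For each price level, check whether its EOQ is feasible; otherwise the best quantity at that price is the breakpoint.
EOQ at €165.00 = 469.4 (feasible in tier 1): TC = 13,880×€165.00 + (13,880/469.4)×419 + (469.4/2)×0.32×€165.00 = €2,314,981.85.
EOQ at €163.50 = 471.5 < 3300, so use break Q=3300: TC = 13,880×€163.50 + (13,880/3300.0)×419 + (3300.0/2)×0.32×€163.50 = €2,357,470.34.
EOQ at €160.90 = 475.3 < 7700, so use break Q=7700: TC = 13,880×€160.90 + (13,880/7700.0)×419 + (7700.0/2)×0.32×€160.90 = €2,432,276.09.
Lowest total cost among the candidates is at Q = 469.4.

TC* ≈ €2,314,981.85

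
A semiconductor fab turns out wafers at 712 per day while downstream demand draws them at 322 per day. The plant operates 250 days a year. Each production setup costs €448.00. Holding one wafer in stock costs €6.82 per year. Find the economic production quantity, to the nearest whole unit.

Annual demand D = 322 × 250 = 80,500.
Production build-up factor (1 − d/p) = 1 − 322/712 = 0.5478.
Q* = √(2DS / (H(1 − d/p))) = √(2 × 80,500 × 448 / (6.82 × 0.5478)).
= √(72,128,000 / 3.7357) ≈ 4394.075.

Q* ≈ 4,394 wafers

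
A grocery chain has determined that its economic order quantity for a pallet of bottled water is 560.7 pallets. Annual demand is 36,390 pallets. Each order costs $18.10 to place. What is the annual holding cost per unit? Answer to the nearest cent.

H ≈ $4.19

The basic EOQ model gives Q* = √(2DS/H); rearrange for the unknown.
From Q* = √(2DS/H): H = 2DS / Q*² = 2 × 36,390 × 18.1 / 560.7² = 4.1901.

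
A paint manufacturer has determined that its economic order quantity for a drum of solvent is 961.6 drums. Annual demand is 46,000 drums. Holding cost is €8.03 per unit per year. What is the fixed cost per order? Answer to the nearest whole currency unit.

Invert the EOQ relation Q*² = 2DS/H.
From Q* = √(2DS/H): S = Q*²H / (2D) = 961.6² × 8.03 / (2 × 46,000) = 80.7080.

S ≈ €81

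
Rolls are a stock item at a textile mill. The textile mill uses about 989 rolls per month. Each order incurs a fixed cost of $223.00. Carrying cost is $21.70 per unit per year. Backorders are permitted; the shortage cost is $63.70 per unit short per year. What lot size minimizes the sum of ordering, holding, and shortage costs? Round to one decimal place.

Annual demand D = 989 × 12 = 11,868.
With planned backorders, Q* = √(2DS/H) · √((H+B)/B).
√(2DS/H) = √(2 × 11,868 × 223 / 21.7) = 493.886.
√((H+B)/B) = √((21.7+63.7)/63.7) = 1.1579.
Q* ≈ 571.855.

Q* ≈ 571.9 rolls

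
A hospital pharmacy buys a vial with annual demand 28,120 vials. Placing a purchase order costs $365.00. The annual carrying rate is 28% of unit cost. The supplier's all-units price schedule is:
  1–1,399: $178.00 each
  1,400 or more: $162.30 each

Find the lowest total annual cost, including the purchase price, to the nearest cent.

TC* ≈ $4,603,018.09

Holding cost per unit per year at price C is H = 0.28·C.
For each price level, check whether its EOQ is feasible; otherwise the best quantity at that price is the breakpoint.
EOQ at $178.00 = 641.8 (feasible in tier 1): TC = 28,120×$178.00 + (28,120/641.8)×365 + (641.8/2)×0.28×$178.00 = $5,037,345.87.
EOQ at $162.30 = 672.1 < 1400, so use break Q=1400: TC = 28,120×$162.30 + (28,120/1400.0)×365 + (1400.0/2)×0.28×$162.30 = $4,603,018.09.
Lowest total cost among the candidates is at Q = 1400.0.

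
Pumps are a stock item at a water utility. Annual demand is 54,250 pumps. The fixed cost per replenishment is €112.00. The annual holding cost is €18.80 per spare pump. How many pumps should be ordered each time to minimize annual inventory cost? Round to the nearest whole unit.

EOQ = √(2DS / H) = √(2 × 54,250 × 112 / 18.8).
= √(12,152,000 / 18.8) = √646,382.9787 ≈ 803.979.

Q* ≈ 804 pumps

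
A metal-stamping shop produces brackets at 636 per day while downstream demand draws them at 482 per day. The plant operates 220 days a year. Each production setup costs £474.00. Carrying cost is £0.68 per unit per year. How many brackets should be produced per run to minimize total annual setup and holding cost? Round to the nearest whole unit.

Q* ≈ 24,709 brackets

Annual demand D = 482 × 220 = 106,040.
Production build-up factor (1 − d/p) = 1 − 482/636 = 0.2421.
Q* = √(2DS / (H(1 − d/p))) = √(2 × 106,040 × 474 / (0.68 × 0.2421)).
= √(100,525,920 / 0.1647) ≈ 24708.863.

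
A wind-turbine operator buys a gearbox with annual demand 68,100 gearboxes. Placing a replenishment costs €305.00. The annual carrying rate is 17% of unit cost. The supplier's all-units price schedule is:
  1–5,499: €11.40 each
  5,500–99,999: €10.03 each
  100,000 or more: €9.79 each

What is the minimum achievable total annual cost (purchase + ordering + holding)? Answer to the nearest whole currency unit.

Holding cost per unit per year at price C is H = 0.17·C.
For each price level, check whether its EOQ is feasible; otherwise the best quantity at that price is the breakpoint.
EOQ at €11.40 = 4629.8 (feasible in tier 1): TC = 68,100×€11.40 + (68,100/4629.8)×305 + (4629.8/2)×0.17×€11.40 = €785,312.54.
EOQ at €10.03 = 4935.9 < 5500, so use break Q=5500: TC = 68,100×€10.03 + (68,100/5500.0)×305 + (5500.0/2)×0.17×€10.03 = €691,508.48.
EOQ at €9.79 = 4996.0 < 100000, so use break Q=100000: TC = 68,100×€9.79 + (68,100/100000.0)×305 + (100000.0/2)×0.17×€9.79 = €750,121.70.
Lowest total cost among the candidates is at Q = 5500.0.

TC* ≈ €691,508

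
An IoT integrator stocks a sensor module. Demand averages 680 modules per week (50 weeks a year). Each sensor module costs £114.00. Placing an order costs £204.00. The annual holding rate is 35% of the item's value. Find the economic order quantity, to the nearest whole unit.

Q* ≈ 590 modules

Annual demand D = 680 × 50 = 34,000.
Holding cost H = 0.35 × £114.00 = £39.9000 per unit per year.
EOQ = √(2DS / H) = √(2 × 34,000 × 204 / 39.9).
= √(13,872,000 / 39.9) = √347,669.1729 ≈ 589.635.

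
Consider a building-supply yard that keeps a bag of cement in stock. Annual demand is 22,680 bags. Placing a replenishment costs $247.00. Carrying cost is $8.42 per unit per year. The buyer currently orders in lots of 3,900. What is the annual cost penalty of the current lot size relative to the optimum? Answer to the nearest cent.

EOQ = √(2DS/H) = √(2 × 22,680 × 247 / 8.42) ≈ 1153.53.
Cost at Q* = (D/Q*)S + (Q*/2)H = √(2DSH) ≈ $9,712.72.
Cost at Q = 3,900: (22,680/3,900)×247 + (3,900/2)×8.42 = $1,436.40 + $16,419.00 = $17,855.40.
Excess = $17,855.40 − $9,712.72 = $8,142.68.

Extra cost ≈ $8,142.68 per year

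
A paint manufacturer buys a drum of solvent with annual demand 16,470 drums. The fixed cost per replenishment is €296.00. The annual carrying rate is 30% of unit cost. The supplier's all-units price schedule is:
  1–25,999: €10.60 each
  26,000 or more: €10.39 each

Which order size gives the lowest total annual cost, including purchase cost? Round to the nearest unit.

Q* ≈ 1,751 drums

Holding cost per unit per year at price C is H = 0.30·C.
Candidates are each tier's EOQ (if it falls in that tier) and each price-break quantity.
EOQ at €10.60 = 1751.0 (feasible in tier 1): TC = 16,470×€10.60 + (16,470/1751.0)×296 + (1751.0/2)×0.30×€10.60 = €180,150.28.
EOQ at €10.39 = 1768.6 < 26000, so use break Q=26000: TC = 16,470×€10.39 + (16,470/26000.0)×296 + (26000.0/2)×0.30×€10.39 = €211,831.80.
Lowest total cost is €180,150.28 at Q = 1751.0.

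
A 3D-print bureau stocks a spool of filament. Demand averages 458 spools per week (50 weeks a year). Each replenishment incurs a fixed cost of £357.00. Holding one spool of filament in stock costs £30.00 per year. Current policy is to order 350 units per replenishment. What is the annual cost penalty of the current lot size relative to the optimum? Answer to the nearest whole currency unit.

Extra cost ≈ £6,460 per year

Annual demand D = 458 × 50 = 22,900.
EOQ = √(2DS/H) = √(2 × 22,900 × 357 / 30) ≈ 738.25.
Cost at Q* = (D/Q*)S + (Q*/2)H = √(2DSH) ≈ £22,147.64.
Cost at Q = 350: (22,900/350)×357 + (350/2)×30 = £23,358.00 + £5,250.00 = £28,608.00.
Excess = £28,608.00 − £22,147.64 = £6,460.36.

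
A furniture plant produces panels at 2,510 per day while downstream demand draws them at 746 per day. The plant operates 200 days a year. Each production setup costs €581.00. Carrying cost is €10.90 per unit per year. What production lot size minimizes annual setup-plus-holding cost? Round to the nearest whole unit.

Annual demand D = 746 × 200 = 149,200.
Production build-up factor (1 − d/p) = 1 − 746/2,510 = 0.7028.
Q* = √(2DS / (H(1 − d/p))) = √(2 × 149,200 × 581 / (10.9 × 0.7028)).
= √(173,370,400 / 7.6604) ≈ 4757.314.

Q* ≈ 4,757 panels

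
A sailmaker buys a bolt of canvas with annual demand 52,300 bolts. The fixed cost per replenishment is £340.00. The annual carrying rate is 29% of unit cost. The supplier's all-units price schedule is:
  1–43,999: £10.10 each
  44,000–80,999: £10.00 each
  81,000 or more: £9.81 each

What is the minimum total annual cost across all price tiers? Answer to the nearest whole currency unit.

Holding cost per unit per year at price C is H = 0.29·C.
For each price level, check whether its EOQ is feasible; otherwise the best quantity at that price is the breakpoint.
EOQ at £10.10 = 3484.5 (feasible in tier 1): TC = 52,300×£10.10 + (52,300/3484.5)×340 + (3484.5/2)×0.29×£10.10 = £538,436.22.
EOQ at £10.00 = 3501.9 < 44000, so use break Q=44000: TC = 52,300×£10.00 + (52,300/44000.0)×340 + (44000.0/2)×0.29×£10.00 = £587,204.14.
EOQ at £9.81 = 3535.7 < 81000, so use break Q=81000: TC = 52,300×£9.81 + (52,300/81000.0)×340 + (81000.0/2)×0.29×£9.81 = £628,500.98.
Lowest total cost among the candidates is at Q = 3484.5.

TC* ≈ £538,436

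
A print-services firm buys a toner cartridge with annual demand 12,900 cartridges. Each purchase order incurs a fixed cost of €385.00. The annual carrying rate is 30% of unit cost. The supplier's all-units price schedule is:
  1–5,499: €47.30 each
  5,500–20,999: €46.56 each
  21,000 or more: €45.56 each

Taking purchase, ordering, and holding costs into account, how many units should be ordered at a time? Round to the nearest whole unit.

Q* ≈ 837 cartridges

Holding cost per unit per year at price C is H = 0.30·C.
Candidates are each tier's EOQ (if it falls in that tier) and each price-break quantity.
EOQ at €47.30 = 836.7 (feasible in tier 1): TC = 12,900×€47.30 + (12,900/836.7)×385 + (836.7/2)×0.30×€47.30 = €622,042.21.
EOQ at €46.56 = 843.3 < 5500, so use break Q=5500: TC = 12,900×€46.56 + (12,900/5500.0)×385 + (5500.0/2)×0.30×€46.56 = €639,939.00.
EOQ at €45.56 = 852.5 < 21000, so use break Q=21000: TC = 12,900×€45.56 + (12,900/21000.0)×385 + (21000.0/2)×0.30×€45.56 = €731,474.50.
Lowest total cost is €622,042.21 at Q = 836.7.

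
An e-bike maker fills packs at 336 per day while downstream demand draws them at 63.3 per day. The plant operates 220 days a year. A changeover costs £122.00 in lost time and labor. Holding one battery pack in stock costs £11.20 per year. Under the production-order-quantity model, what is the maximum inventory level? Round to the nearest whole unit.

Annual demand D = 63.3 × 220 = 13,926.
Production build-up factor (1 − d/p) = 1 − 63.3/336 = 0.8116.
Q* = √(2DS / (H(1 − d/p))) = √(2 × 13,926 × 122 / (11.2 × 0.8116)).
= √(3,397,944 / 9.09) ≈ 611.401.
Maximum inventory = Q*(1 − d/p) = 611.401 × 0.8116 ≈ 496.217.

I_max ≈ 496 packs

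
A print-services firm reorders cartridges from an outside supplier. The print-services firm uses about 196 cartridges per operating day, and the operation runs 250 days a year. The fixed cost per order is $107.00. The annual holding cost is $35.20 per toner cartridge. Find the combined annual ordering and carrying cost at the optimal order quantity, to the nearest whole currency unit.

Annual demand D = 196 × 250 = 49,000.
The optimal lot size = √(2DS/H) = √(2 × 49,000 × 107 / 35.2) ≈ 545.80.
At Q*, ordering cost (D/Q*)S equals holding cost (Q*/2)H, each = √(DSH/2).
Minimum total = √(2DSH) = √(2 × 49,000 × 107 × 35.2) ≈ 19212.163.

TC* ≈ $19,212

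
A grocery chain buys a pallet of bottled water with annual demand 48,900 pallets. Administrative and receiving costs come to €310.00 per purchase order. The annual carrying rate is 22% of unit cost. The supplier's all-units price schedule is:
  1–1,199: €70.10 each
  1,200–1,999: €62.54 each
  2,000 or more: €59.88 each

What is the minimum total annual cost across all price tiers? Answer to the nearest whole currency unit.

TC* ≈ €2,948,885

Holding cost per unit per year at price C is H = 0.22·C.
For each price level, check whether its EOQ is feasible; otherwise the best quantity at that price is the breakpoint.
Tier 1 (€70.10): EOQ = 1402.1 exceeds tier's upper bound 1199, so this tier is dominated.
EOQ at €62.54 = 1484.4 (feasible in tier 2): TC = 48,900×€62.54 + (48,900/1484.4)×310 + (1484.4/2)×0.22×€62.54 = €3,078,629.99.
EOQ at €59.88 = 1517.0 < 2000, so use break Q=2000: TC = 48,900×€59.88 + (48,900/2000.0)×310 + (2000.0/2)×0.22×€59.88 = €2,948,885.10.
Lowest total cost among the candidates is at Q = 2000.0.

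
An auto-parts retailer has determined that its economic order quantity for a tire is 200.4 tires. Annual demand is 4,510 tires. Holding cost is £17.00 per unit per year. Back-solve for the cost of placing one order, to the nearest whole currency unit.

Invert the EOQ relation Q*² = 2DS/H.
From Q* = √(2DS/H): S = Q*²H / (2D) = 200.4² × 17 / (2 × 4,510) = 75.6899.

S ≈ £76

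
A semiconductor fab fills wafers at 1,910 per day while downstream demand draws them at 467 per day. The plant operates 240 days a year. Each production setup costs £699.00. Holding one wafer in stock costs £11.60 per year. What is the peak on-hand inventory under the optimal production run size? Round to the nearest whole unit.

I_max ≈ 3,195 wafers

Annual demand D = 467 × 240 = 112,080.
Production build-up factor (1 − d/p) = 1 − 467/1,910 = 0.7555.
Q* = √(2DS / (H(1 − d/p))) = √(2 × 112,080 × 699 / (11.6 × 0.7555)).
= √(156,687,840 / 8.7638) ≈ 4228.362.
Maximum inventory = Q*(1 − d/p) = 4228.362 × 0.7555 ≈ 3194.516.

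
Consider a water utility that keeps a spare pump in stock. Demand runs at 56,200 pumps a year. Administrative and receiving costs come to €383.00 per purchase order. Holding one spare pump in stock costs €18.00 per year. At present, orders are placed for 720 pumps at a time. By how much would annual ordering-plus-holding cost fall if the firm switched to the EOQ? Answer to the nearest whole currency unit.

Extra cost ≈ €8,539 per year

EOQ = √(2DS/H) = √(2 × 56,200 × 383 / 18) ≈ 1546.49.
Cost at Q* = (D/Q*)S + (Q*/2)H = √(2DSH) ≈ €27,836.77.
Cost at Q = 720: (56,200/720)×383 + (720/2)×18 = €29,895.28 + €6,480.00 = €36,375.28.
Excess = €36,375.28 − €27,836.77 = €8,538.51.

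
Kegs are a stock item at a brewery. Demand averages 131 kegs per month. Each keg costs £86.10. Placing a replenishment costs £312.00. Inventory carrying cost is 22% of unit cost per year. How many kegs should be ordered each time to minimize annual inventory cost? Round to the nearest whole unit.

Annual demand D = 131 × 12 = 1,572.
Holding cost H = 0.22 × £86.10 = £18.9420 per unit per year.
EOQ = √(2DS / H) = √(2 × 1,572 × 312 / 18.942).
= √(980,928 / 18.942) = √51,785.8727 ≈ 227.565.

Q* ≈ 228 kegs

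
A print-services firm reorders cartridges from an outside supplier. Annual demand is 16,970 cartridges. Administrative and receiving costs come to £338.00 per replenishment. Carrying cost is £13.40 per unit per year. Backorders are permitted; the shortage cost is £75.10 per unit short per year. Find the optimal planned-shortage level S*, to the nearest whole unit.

With planned backorders, Q* = √(2DS/H) · √((H+B)/B).
√(2DS/H) = √(2 × 16,970 × 338 / 13.4) = 925.256.
√((H+B)/B) = √((13.4+75.1)/75.1) = 1.0856.
Q* ≈ 1004.416.
S* = Q* · H/(H+B) = 1004.416 × 13.4/88.5 ≈ 152.081.

S* ≈ 152 cartridges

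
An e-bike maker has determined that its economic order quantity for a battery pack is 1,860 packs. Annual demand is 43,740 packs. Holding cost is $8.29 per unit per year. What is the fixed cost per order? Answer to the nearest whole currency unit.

Invert the EOQ relation Q*² = 2DS/H.
From Q* = √(2DS/H): S = Q*²H / (2D) = 1,860² × 8.29 / (2 × 43,740) = 327.8473.

S ≈ $328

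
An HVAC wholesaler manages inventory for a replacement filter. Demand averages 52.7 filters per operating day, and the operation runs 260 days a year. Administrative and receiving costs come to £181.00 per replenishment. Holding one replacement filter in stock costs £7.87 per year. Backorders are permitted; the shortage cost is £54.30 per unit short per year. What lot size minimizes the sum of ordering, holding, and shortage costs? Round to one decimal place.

Q* ≈ 849.5 filters

Annual demand D = 52.7 × 260 = 13,702.
With planned backorders, Q* = √(2DS/H) · √((H+B)/B).
√(2DS/H) = √(2 × 13,702 × 181 / 7.87) = 793.887.
√((H+B)/B) = √((7.87+54.3)/54.3) = 1.0700.
Q* ≈ 849.473.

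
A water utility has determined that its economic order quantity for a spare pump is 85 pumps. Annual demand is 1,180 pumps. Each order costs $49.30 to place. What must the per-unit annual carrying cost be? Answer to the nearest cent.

H ≈ $16.10

Squaring Q* = √(2DS/H) gives Q*² = 2DS/H.
From Q* = √(2DS/H): H = 2DS / Q*² = 2 × 1,180 × 49.3 / 85² = 16.1035.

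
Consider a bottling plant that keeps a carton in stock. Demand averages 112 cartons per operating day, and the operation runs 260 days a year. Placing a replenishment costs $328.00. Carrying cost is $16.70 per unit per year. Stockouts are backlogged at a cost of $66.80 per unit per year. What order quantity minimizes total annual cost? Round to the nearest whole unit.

Annual demand D = 112 × 260 = 29,120.
With planned backorders, Q* = √(2DS/H) · √((H+B)/B).
√(2DS/H) = √(2 × 29,120 × 328 / 16.7) = 1069.521.
√((H+B)/B) = √((16.7+66.8)/66.8) = 1.1180.
Q* ≈ 1195.761.

Q* ≈ 1,196 cartons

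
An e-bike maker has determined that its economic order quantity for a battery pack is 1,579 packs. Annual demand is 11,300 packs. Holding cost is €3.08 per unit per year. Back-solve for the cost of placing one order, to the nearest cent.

S ≈ €339.79

Squaring Q* = √(2DS/H) gives Q*² = 2DS/H.
From Q* = √(2DS/H): S = Q*²H / (2D) = 1,579² × 3.08 / (2 × 11,300) = 339.7868.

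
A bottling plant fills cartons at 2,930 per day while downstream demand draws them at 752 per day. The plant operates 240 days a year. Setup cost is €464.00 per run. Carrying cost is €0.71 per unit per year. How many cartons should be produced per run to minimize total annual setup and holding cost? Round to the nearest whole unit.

Annual demand D = 752 × 240 = 180,480.
Production build-up factor (1 − d/p) = 1 − 752/2,930 = 0.7433.
Q* = √(2DS / (H(1 − d/p))) = √(2 × 180,480 × 464 / (0.71 × 0.7433)).
= √(167,485,440 / 0.5278) ≈ 17814.114.

Q* ≈ 17,814 cartons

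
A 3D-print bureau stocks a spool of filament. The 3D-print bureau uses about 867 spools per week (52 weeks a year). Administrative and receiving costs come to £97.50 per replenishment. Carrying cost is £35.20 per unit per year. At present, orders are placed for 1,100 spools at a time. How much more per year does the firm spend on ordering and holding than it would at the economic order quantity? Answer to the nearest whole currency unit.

Annual demand D = 867 × 52 = 45,084.
EOQ = √(2DS/H) = √(2 × 45,084 × 97.5 / 35.2) ≈ 499.76.
Cost at Q* = (D/Q*)S + (Q*/2)H = √(2DSH) ≈ £17,591.38.
Cost at Q = 1,100: (45,084/1,100)×97.5 + (1,100/2)×35.2 = £3,996.08 + £19,360.00 = £23,356.08.
Excess = £23,356.08 − £17,591.38 = £5,764.70.

Extra cost ≈ £5,765 per year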